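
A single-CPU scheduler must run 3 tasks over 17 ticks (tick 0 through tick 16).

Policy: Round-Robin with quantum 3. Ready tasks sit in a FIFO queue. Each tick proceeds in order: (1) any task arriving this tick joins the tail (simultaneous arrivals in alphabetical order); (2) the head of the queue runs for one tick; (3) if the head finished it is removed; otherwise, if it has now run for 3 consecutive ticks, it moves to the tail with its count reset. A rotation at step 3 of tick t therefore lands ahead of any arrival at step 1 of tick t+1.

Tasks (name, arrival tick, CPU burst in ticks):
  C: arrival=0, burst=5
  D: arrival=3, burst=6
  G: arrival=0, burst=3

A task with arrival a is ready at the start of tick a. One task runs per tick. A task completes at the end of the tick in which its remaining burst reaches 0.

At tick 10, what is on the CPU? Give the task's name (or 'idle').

t=0: queue=[C,G] q_used=0 → run C
t=1: queue=[C,G] q_used=1 → run C
t=2: queue=[C,G] q_used=2 → run C
t=3: queue=[G,C,D] q_used=0 → run G
t=4: queue=[G,C,D] q_used=1 → run G
t=5: queue=[G,C,D] q_used=2 → run G
t=6: queue=[C,D] q_used=0 → run C
t=7: queue=[C,D] q_used=1 → run C
t=8: queue=[D] q_used=0 → run D
t=9: queue=[D] q_used=1 → run D
t=10: queue=[D] q_used=2 → run D
t=11: queue=[D] q_used=0 → run D
t=12: queue=[D] q_used=1 → run D
t=13: queue=[D] q_used=2 → run D
t=14: (idle)
t=15: (idle)
t=16: (idle)

running at tick 10 = D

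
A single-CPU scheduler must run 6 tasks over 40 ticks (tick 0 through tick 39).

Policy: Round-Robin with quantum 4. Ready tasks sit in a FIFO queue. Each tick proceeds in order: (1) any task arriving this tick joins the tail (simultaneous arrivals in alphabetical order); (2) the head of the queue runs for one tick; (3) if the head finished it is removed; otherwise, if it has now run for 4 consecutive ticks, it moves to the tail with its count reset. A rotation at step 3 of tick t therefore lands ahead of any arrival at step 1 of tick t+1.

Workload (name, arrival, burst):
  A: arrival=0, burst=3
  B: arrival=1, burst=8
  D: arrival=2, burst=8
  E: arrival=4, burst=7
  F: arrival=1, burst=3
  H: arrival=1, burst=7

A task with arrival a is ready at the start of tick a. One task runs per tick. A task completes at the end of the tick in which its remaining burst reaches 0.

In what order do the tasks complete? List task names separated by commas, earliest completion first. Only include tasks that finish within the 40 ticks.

completion order = A, F, B, H, D, E

t=0: queue=[A] q_used=0 → run A
t=1: queue=[A,B,F,H] q_used=1 → run A
t=2: queue=[A,B,F,H,D] q_used=2 → run A
t=3: queue=[B,F,H,D] q_used=0 → run B
t=4: queue=[B,F,H,D,E] q_used=1 → run B
t=5: queue=[B,F,H,D,E] q_used=2 → run B
t=6: queue=[B,F,H,D,E] q_used=3 → run B
t=7: queue=[F,H,D,E,B] q_used=0 → run F
t=8: queue=[F,H,D,E,B] q_used=1 → run F
t=9: queue=[F,H,D,E,B] q_used=2 → run F
t=10: queue=[H,D,E,B] q_used=0 → run H
t=11: queue=[H,D,E,B] q_used=1 → run H
t=12: queue=[H,D,E,B] q_used=2 → run H
t=13: queue=[H,D,E,B] q_used=3 → run H
t=14: queue=[D,E,B,H] q_used=0 → run D
t=15: queue=[D,E,B,H] q_used=1 → run D
t=16: queue=[D,E,B,H] q_used=2 → run D
t=17: queue=[D,E,B,H] q_used=3 → run D
t=18: queue=[E,B,H,D] q_used=0 → run E
t=19: queue=[E,B,H,D] q_used=1 → run E
t=20: queue=[E,B,H,D] q_used=2 → run E
t=21: queue=[E,B,H,D] q_used=3 → run E
t=22: queue=[B,H,D,E] q_used=0 → run B
t=23: queue=[B,H,D,E] q_used=1 → run B
t=24: queue=[B,H,D,E] q_used=2 → run B
t=25: queue=[B,H,D,E] q_used=3 → run B
t=26: queue=[H,D,E] q_used=0 → run H
t=27: queue=[H,D,E] q_used=1 → run H
t=28: queue=[H,D,E] q_used=2 → run H
t=29: queue=[D,E] q_used=0 → run D
t=30: queue=[D,E] q_used=1 → run D
t=31: queue=[D,E] q_used=2 → run D
t=32: queue=[D,E] q_used=3 → run D
t=33: queue=[E] q_used=0 → run E
t=34: queue=[E] q_used=1 → run E
t=35: queue=[E] q_used=2 → run E
t=36: (idle)
t=37: (idle)
t=38: (idle)
t=39: (idle)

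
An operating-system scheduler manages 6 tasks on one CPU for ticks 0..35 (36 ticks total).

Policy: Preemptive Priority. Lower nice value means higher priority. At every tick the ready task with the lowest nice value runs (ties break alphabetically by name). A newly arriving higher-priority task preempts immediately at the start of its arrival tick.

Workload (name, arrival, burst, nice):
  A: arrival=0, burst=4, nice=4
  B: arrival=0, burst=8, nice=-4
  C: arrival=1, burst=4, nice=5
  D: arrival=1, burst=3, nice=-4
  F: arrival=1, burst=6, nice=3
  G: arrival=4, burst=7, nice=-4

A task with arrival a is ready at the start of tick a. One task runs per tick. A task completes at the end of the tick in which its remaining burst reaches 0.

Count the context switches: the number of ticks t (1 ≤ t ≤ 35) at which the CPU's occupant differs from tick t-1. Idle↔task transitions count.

t=0: ready={A,B} → run B
t=1: ready={A,B,C,D,F} → run B
t=2: ready={A,B,C,D,F} → run B
t=3: ready={A,B,C,D,F} → run B
t=4: ready={A,B,C,D,F,G} → run B
t=5: ready={A,B,C,D,F,G} → run B
t=6: ready={A,B,C,D,F,G} → run B
t=7: ready={A,B,C,D,F,G} → run B
t=8: ready={A,C,D,F,G} → run D
t=9: ready={A,C,D,F,G} → run D
t=10: ready={A,C,D,F,G} → run D
t=11: ready={A,C,F,G} → run G
t=12: ready={A,C,F,G} → run G
t=13: ready={A,C,F,G} → run G
t=14: ready={A,C,F,G} → run G
t=15: ready={A,C,F,G} → run G
t=16: ready={A,C,F,G} → run G
t=17: ready={A,C,F,G} → run G
t=18: ready={A,C,F} → run F
t=19: ready={A,C,F} → run F
t=20: ready={A,C,F} → run F
t=21: ready={A,C,F} → run F
t=22: ready={A,C,F} → run F
t=23: ready={A,C,F} → run F
t=24: ready={A,C} → run A
t=25: ready={A,C} → run A
t=26: ready={A,C} → run A
t=27: ready={A,C} → run A
t=28: ready={C} → run C
t=29: ready={C} → run C
t=30: ready={C} → run C
t=31: ready={C} → run C
t=32: (idle)
t=33: (idle)
t=34: (idle)
t=35: (idle)

context switches = 6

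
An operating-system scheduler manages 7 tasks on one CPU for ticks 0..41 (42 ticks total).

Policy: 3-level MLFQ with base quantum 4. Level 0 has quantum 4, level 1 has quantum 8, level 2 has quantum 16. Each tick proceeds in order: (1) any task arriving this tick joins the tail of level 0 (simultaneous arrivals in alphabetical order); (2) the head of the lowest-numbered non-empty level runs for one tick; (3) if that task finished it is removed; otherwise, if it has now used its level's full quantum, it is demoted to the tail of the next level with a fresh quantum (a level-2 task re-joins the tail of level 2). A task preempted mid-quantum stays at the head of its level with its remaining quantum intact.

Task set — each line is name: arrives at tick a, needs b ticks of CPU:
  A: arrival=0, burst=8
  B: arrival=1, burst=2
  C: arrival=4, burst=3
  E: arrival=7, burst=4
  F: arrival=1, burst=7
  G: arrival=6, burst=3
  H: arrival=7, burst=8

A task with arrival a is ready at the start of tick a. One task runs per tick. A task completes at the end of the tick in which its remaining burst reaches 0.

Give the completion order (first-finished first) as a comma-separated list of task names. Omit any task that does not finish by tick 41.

t=0: L0/L1/L2 = A/-/- → run A
t=1: L0/L1/L2 = ABF/-/- → run A
t=2: L0/L1/L2 = ABF/-/- → run A
t=3: L0/L1/L2 = ABF/-/- → run A
t=4: L0/L1/L2 = BFC/A/- → run B
t=5: L0/L1/L2 = BFC/A/- → run B
t=6: L0/L1/L2 = FCG/A/- → run F
t=7: L0/L1/L2 = FCGEH/A/- → run F
t=8: L0/L1/L2 = FCGEH/A/- → run F
t=9: L0/L1/L2 = FCGEH/A/- → run F
t=10: L0/L1/L2 = CGEH/AF/- → run C
t=11: L0/L1/L2 = CGEH/AF/- → run C
t=12: L0/L1/L2 = CGEH/AF/- → run C
t=13: L0/L1/L2 = GEH/AF/- → run G
t=14: L0/L1/L2 = GEH/AF/- → run G
t=15: L0/L1/L2 = GEH/AF/- → run G
t=16: L0/L1/L2 = EH/AF/- → run E
t=17: L0/L1/L2 = EH/AF/- → run E
t=18: L0/L1/L2 = EH/AF/- → run E
t=19: L0/L1/L2 = EH/AF/- → run E
t=20: L0/L1/L2 = H/AF/- → run H
t=21: L0/L1/L2 = H/AF/- → run H
t=22: L0/L1/L2 = H/AF/- → run H
t=23: L0/L1/L2 = H/AF/- → run H
t=24: L0/L1/L2 = -/AFH/- → run A
t=25: L0/L1/L2 = -/AFH/- → run A
t=26: L0/L1/L2 = -/AFH/- → run A
t=27: L0/L1/L2 = -/AFH/- → run A
t=28: L0/L1/L2 = -/FH/- → run F
t=29: L0/L1/L2 = -/FH/- → run F
t=30: L0/L1/L2 = -/FH/- → run F
t=31: L0/L1/L2 = -/H/- → run H
t=32: L0/L1/L2 = -/H/- → run H
t=33: L0/L1/L2 = -/H/- → run H
t=34: L0/L1/L2 = -/H/- → run H
t=35: (idle)
t=36: (idle)
t=37: (idle)
t=38: (idle)
t=39: (idle)
t=40: (idle)
t=41: (idle)

completion order = B, C, G, E, A, F, H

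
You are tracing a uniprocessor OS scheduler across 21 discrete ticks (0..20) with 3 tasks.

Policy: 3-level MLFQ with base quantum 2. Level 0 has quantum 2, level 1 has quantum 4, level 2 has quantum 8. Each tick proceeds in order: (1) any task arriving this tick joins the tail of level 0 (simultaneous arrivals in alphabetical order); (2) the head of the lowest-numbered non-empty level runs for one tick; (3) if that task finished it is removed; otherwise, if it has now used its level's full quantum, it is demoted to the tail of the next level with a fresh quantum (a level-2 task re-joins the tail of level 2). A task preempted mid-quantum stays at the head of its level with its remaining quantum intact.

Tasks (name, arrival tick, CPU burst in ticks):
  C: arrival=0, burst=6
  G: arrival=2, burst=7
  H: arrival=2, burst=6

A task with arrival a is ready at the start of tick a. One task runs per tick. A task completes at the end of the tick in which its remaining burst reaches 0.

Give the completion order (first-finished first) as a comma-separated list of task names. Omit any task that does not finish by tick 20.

completion order = C, H, G

t=0: L0/L1/L2 = C/-/- → run C
t=1: L0/L1/L2 = C/-/- → run C
t=2: L0/L1/L2 = GH/C/- → run G
t=3: L0/L1/L2 = GH/C/- → run G
t=4: L0/L1/L2 = H/CG/- → run H
t=5: L0/L1/L2 = H/CG/- → run H
t=6: L0/L1/L2 = -/CGH/- → run C
t=7: L0/L1/L2 = -/CGH/- → run C
t=8: L0/L1/L2 = -/CGH/- → run C
t=9: L0/L1/L2 = -/CGH/- → run C
t=10: L0/L1/L2 = -/GH/- → run G
t=11: L0/L1/L2 = -/GH/- → run G
t=12: L0/L1/L2 = -/GH/- → run G
t=13: L0/L1/L2 = -/GH/- → run G
t=14: L0/L1/L2 = -/H/G → run H
t=15: L0/L1/L2 = -/H/G → run H
t=16: L0/L1/L2 = -/H/G → run H
t=17: L0/L1/L2 = -/H/G → run H
t=18: L0/L1/L2 = -/-/G → run G
t=19: (idle)
t=20: (idle)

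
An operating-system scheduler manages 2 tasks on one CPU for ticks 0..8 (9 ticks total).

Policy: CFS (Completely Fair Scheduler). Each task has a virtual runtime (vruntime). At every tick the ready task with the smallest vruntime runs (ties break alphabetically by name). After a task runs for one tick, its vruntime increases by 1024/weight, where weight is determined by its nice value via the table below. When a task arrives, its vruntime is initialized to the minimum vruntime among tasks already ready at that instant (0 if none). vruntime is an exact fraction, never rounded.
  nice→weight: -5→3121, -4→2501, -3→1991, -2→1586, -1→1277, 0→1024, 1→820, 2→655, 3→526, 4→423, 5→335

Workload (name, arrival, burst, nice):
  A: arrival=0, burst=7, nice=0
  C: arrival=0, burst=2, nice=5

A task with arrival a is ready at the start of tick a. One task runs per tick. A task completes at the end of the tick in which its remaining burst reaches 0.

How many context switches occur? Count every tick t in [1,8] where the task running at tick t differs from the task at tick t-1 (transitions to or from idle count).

t=0: vr[A=0 C=0] → run A
t=1: vr[A=1 C=0] → run C
t=2: vr[A=1 C=1024/335] → run A
t=3: vr[A=2 C=1024/335] → run A
t=4: vr[A=3 C=1024/335] → run A
t=5: vr[A=4 C=1024/335] → run C
t=6: vr[A=4] → run A
t=7: vr[A=5] → run A
t=8: vr[A=6] → run A

context switches = 4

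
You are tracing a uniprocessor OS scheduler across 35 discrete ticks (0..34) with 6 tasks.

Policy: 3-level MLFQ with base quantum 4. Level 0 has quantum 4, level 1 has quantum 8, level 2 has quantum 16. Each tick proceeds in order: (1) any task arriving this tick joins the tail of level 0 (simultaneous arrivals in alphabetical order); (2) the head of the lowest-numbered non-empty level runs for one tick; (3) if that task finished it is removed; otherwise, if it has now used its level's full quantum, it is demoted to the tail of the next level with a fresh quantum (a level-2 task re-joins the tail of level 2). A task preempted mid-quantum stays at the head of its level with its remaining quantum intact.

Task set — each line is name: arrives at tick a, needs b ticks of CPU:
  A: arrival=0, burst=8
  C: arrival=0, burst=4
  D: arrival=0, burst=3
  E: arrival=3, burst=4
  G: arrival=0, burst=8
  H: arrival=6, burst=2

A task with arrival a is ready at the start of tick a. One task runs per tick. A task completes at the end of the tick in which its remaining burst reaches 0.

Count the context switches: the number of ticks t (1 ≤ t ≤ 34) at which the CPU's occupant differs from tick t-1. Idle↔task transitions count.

context switches = 8

t=0: L0/L1/L2 = ACDG/-/- → run A
t=1: L0/L1/L2 = ACDG/-/- → run A
t=2: L0/L1/L2 = ACDG/-/- → run A
t=3: L0/L1/L2 = ACDGE/-/- → run A
t=4: L0/L1/L2 = CDGE/A/- → run C
t=5: L0/L1/L2 = CDGE/A/- → run C
t=6: L0/L1/L2 = CDGEH/A/- → run C
t=7: L0/L1/L2 = CDGEH/A/- → run C
t=8: L0/L1/L2 = DGEH/A/- → run D
t=9: L0/L1/L2 = DGEH/A/- → run D
t=10: L0/L1/L2 = DGEH/A/- → run D
t=11: L0/L1/L2 = GEH/A/- → run G
t=12: L0/L1/L2 = GEH/A/- → run G
t=13: L0/L1/L2 = GEH/A/- → run G
t=14: L0/L1/L2 = GEH/A/- → run G
t=15: L0/L1/L2 = EH/AG/- → run E
t=16: L0/L1/L2 = EH/AG/- → run E
t=17: L0/L1/L2 = EH/AG/- → run E
t=18: L0/L1/L2 = EH/AG/- → run E
t=19: L0/L1/L2 = H/AG/- → run H
t=20: L0/L1/L2 = H/AG/- → run H
t=21: L0/L1/L2 = -/AG/- → run A
t=22: L0/L1/L2 = -/AG/- → run A
t=23: L0/L1/L2 = -/AG/- → run A
t=24: L0/L1/L2 = -/AG/- → run A
t=25: L0/L1/L2 = -/G/- → run G
t=26: L0/L1/L2 = -/G/- → run G
t=27: L0/L1/L2 = -/G/- → run G
t=28: L0/L1/L2 = -/G/- → run G
t=29: (idle)
t=30: (idle)
t=31: (idle)
t=32: (idle)
t=33: (idle)
t=34: (idle)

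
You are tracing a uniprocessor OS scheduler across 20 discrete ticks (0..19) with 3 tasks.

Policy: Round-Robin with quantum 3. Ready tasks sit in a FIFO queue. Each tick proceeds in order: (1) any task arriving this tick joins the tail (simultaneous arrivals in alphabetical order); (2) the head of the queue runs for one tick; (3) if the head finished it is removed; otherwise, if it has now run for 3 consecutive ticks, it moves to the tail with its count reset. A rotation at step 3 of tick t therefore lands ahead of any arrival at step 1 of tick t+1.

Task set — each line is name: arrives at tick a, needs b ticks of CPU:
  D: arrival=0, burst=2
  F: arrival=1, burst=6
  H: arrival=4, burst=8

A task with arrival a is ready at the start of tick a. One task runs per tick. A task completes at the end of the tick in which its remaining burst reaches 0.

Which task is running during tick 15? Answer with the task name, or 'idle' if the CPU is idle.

t=0: queue=[D] q_used=0 → run D
t=1: queue=[D,F] q_used=1 → run D
t=2: queue=[F] q_used=0 → run F
t=3: queue=[F] q_used=1 → run F
t=4: queue=[F,H] q_used=2 → run F
t=5: queue=[H,F] q_used=0 → run H
t=6: queue=[H,F] q_used=1 → run H
t=7: queue=[H,F] q_used=2 → run H
t=8: queue=[F,H] q_used=0 → run F
t=9: queue=[F,H] q_used=1 → run F
t=10: queue=[F,H] q_used=2 → run F
t=11: queue=[H] q_used=0 → run H
t=12: queue=[H] q_used=1 → run H
t=13: queue=[H] q_used=2 → run H
t=14: queue=[H] q_used=0 → run H
t=15: queue=[H] q_used=1 → run H
t=16: (idle)
t=17: (idle)
t=18: (idle)
t=19: (idle)

running at tick 15 = H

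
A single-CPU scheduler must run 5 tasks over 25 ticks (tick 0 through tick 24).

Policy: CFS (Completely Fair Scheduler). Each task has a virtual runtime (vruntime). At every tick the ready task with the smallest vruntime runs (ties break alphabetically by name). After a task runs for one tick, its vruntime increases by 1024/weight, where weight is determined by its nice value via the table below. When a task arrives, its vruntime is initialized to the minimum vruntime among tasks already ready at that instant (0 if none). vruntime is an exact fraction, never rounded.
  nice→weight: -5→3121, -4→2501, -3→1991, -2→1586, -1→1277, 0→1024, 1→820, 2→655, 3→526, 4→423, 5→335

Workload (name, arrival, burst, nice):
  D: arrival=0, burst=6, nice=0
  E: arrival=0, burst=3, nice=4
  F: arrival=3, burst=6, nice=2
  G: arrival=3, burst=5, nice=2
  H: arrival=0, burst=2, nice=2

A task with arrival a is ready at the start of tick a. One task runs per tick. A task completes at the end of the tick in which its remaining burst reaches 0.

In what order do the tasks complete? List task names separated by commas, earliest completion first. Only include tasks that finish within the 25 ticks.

completion order = H, E, D, G, F

t=0: vr[D=0 E=0 H=0] → run D
t=1: vr[D=1 E=0 H=0] → run E
t=2: vr[D=1 E=1024/423 H=0] → run H
t=3: vr[D=1 E=1024/423 F=1 G=1 H=1024/655] → run D
t=4: vr[D=2 E=1024/423 F=1 G=1 H=1024/655] → run F
t=5: vr[D=2 E=1024/423 F=1679/655 G=1 H=1024/655] → run G
t=6: vr[D=2 E=1024/423 F=1679/655 G=1679/655 H=1024/655] → run H
t=7: vr[D=2 E=1024/423 F=1679/655 G=1679/655] → run D
t=8: vr[D=3 E=1024/423 F=1679/655 G=1679/655] → run E
t=9: vr[D=3 E=2048/423 F=1679/655 G=1679/655] → run F
t=10: vr[D=3 E=2048/423 F=2703/655 G=1679/655] → run G
t=11: vr[D=3 E=2048/423 F=2703/655 G=2703/655] → run D
t=12: vr[D=4 E=2048/423 F=2703/655 G=2703/655] → run D
t=13: vr[D=5 E=2048/423 F=2703/655 G=2703/655] → run F
t=14: vr[D=5 E=2048/423 F=3727/655 G=2703/655] → run G
t=15: vr[D=5 E=2048/423 F=3727/655 G=3727/655] → run E
t=16: vr[D=5 F=3727/655 G=3727/655] → run D
t=17: vr[F=3727/655 G=3727/655] → run F
t=18: vr[F=4751/655 G=3727/655] → run G
t=19: vr[F=4751/655 G=4751/655] → run F
t=20: vr[F=1155/131 G=4751/655] → run G
t=21: vr[F=1155/131] → run F
t=22: (idle)
t=23: (idle)
t=24: (idle)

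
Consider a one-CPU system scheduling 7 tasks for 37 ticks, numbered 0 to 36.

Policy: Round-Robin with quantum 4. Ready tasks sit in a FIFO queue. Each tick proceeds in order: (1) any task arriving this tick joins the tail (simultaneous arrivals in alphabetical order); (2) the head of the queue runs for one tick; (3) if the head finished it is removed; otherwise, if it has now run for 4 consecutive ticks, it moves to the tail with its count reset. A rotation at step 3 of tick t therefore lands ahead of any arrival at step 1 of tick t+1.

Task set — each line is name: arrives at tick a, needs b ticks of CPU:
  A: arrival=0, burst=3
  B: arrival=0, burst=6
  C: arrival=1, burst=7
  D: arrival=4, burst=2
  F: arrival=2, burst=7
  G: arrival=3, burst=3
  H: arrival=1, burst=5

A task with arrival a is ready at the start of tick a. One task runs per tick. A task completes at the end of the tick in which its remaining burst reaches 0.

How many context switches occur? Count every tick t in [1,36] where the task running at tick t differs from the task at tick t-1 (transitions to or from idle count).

t=0: queue=[A,B] q_used=0 → run A
t=1: queue=[A,B,C,H] q_used=1 → run A
t=2: queue=[A,B,C,H,F] q_used=2 → run A
t=3: queue=[B,C,H,F,G] q_used=0 → run B
t=4: queue=[B,C,H,F,G,D] q_used=1 → run B
t=5: queue=[B,C,H,F,G,D] q_used=2 → run B
t=6: queue=[B,C,H,F,G,D] q_used=3 → run B
t=7: queue=[C,H,F,G,D,B] q_used=0 → run C
t=8: queue=[C,H,F,G,D,B] q_used=1 → run C
t=9: queue=[C,H,F,G,D,B] q_used=2 → run C
t=10: queue=[C,H,F,G,D,B] q_used=3 → run C
t=11: queue=[H,F,G,D,B,C] q_used=0 → run H
t=12: queue=[H,F,G,D,B,C] q_used=1 → run H
t=13: queue=[H,F,G,D,B,C] q_used=2 → run H
t=14: queue=[H,F,G,D,B,C] q_used=3 → run H
t=15: queue=[F,G,D,B,C,H] q_used=0 → run F
t=16: queue=[F,G,D,B,C,H] q_used=1 → run F
t=17: queue=[F,G,D,B,C,H] q_used=2 → run F
t=18: queue=[F,G,D,B,C,H] q_used=3 → run F
t=19: queue=[G,D,B,C,H,F] q_used=0 → run G
t=20: queue=[G,D,B,C,H,F] q_used=1 → run G
t=21: queue=[G,D,B,C,H,F] q_used=2 → run G
t=22: queue=[D,B,C,H,F] q_used=0 → run D
t=23: queue=[D,B,C,H,F] q_used=1 → run D
t=24: queue=[B,C,H,F] q_used=0 → run B
t=25: queue=[B,C,H,F] q_used=1 → run B
t=26: queue=[C,H,F] q_used=0 → run C
t=27: queue=[C,H,F] q_used=1 → run C
t=28: queue=[C,H,F] q_used=2 → run C
t=29: queue=[H,F] q_used=0 → run H
t=30: queue=[F] q_used=0 → run F
t=31: queue=[F] q_used=1 → run F
t=32: queue=[F] q_used=2 → run F
t=33: (idle)
t=34: (idle)
t=35: (idle)
t=36: (idle)

context switches = 11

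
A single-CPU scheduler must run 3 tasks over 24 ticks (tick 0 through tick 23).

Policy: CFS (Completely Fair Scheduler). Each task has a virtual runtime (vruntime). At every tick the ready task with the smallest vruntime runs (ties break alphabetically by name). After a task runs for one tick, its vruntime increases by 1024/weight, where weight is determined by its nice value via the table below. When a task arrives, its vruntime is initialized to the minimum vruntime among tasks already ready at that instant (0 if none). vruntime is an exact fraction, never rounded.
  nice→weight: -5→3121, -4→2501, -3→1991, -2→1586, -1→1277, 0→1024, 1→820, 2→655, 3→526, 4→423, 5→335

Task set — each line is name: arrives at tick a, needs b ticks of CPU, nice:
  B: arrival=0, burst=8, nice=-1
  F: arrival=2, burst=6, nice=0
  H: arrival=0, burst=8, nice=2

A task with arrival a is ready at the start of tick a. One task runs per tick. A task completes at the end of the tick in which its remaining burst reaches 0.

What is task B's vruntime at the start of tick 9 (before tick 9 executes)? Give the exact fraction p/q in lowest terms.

t=0: vr[B=0 H=0] → run B
t=1: vr[B=1024/1277 H=0] → run H
t=2: vr[B=1024/1277 F=1024/1277 H=1024/655] → run B
t=3: vr[B=2048/1277 F=1024/1277 H=1024/655] → run F
t=4: vr[B=2048/1277 F=2301/1277 H=1024/655] → run H
t=5: vr[B=2048/1277 F=2301/1277 H=2048/655] → run B
t=6: vr[B=3072/1277 F=2301/1277 H=2048/655] → run F
t=7: vr[B=3072/1277 F=3578/1277 H=2048/655] → run B
t=8: vr[B=4096/1277 F=3578/1277 H=2048/655] → run F
t=9: vr[B=4096/1277 F=4855/1277 H=2048/655] → run H
t=10: vr[B=4096/1277 F=4855/1277 H=3072/655] → run B
t=11: vr[B=5120/1277 F=4855/1277 H=3072/655] → run F
t=12: vr[B=5120/1277 F=6132/1277 H=3072/655] → run B
t=13: vr[B=6144/1277 F=6132/1277 H=3072/655] → run H
t=14: vr[B=6144/1277 F=6132/1277 H=4096/655] → run F
t=15: vr[B=6144/1277 F=7409/1277 H=4096/655] → run B
t=16: vr[B=7168/1277 F=7409/1277 H=4096/655] → run B
t=17: vr[F=7409/1277 H=4096/655] → run F
t=18: vr[H=4096/655] → run H
t=19: vr[H=1024/131] → run H
t=20: vr[H=6144/655] → run H
t=21: vr[H=7168/655] → run H
t=22: (idle)
t=23: (idle)

vruntime(B, start of tick 9) = 4096/1277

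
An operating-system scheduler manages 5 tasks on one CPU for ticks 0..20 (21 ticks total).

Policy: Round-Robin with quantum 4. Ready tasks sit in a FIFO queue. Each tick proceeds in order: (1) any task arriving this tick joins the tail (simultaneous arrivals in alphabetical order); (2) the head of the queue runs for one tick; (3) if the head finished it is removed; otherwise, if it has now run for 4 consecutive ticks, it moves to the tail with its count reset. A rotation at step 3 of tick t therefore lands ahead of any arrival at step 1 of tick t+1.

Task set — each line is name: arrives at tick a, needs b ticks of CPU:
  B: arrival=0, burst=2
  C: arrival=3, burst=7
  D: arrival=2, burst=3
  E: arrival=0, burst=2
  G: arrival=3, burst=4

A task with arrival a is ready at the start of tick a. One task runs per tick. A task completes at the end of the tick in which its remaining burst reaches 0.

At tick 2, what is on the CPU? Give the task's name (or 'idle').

running at tick 2 = E

t=0: queue=[B,E] q_used=0 → run B
t=1: queue=[B,E] q_used=1 → run B
t=2: queue=[E,D] q_used=0 → run E
t=3: queue=[E,D,C,G] q_used=1 → run E
t=4: queue=[D,C,G] q_used=0 → run D
t=5: queue=[D,C,G] q_used=1 → run D
t=6: queue=[D,C,G] q_used=2 → run D
t=7: queue=[C,G] q_used=0 → run C
t=8: queue=[C,G] q_used=1 → run C
t=9: queue=[C,G] q_used=2 → run C
t=10: queue=[C,G] q_used=3 → run C
t=11: queue=[G,C] q_used=0 → run G
t=12: queue=[G,C] q_used=1 → run G
t=13: queue=[G,C] q_used=2 → run G
t=14: queue=[G,C] q_used=3 → run G
t=15: queue=[C] q_used=0 → run C
t=16: queue=[C] q_used=1 → run C
t=17: queue=[C] q_used=2 → run C
t=18: (idle)
t=19: (idle)
t=20: (idle)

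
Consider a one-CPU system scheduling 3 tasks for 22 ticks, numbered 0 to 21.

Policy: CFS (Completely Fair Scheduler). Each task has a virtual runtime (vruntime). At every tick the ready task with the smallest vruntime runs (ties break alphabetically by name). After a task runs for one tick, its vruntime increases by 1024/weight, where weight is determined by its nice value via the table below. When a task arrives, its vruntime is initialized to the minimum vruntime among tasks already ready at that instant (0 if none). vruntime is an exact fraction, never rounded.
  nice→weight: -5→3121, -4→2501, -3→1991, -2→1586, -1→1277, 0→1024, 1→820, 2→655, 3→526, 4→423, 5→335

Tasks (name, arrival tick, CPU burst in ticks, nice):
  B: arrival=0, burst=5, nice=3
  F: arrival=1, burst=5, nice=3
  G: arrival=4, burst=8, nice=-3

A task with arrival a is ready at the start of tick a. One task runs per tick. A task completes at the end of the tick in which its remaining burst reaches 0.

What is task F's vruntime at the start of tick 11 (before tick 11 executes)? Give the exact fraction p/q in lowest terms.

vruntime(F, start of tick 11) = 2048/263

t=0: vr[B=0] → run B
t=1: vr[B=512/263 F=512/263] → run B
t=2: vr[B=1024/263 F=512/263] → run F
t=3: vr[B=1024/263 F=1024/263] → run B
t=4: vr[B=1536/263 F=1024/263 G=1024/263] → run F
t=5: vr[B=1536/263 F=1536/263 G=1024/263] → run G
t=6: vr[B=1536/263 F=1536/263 G=2308096/523633] → run G
t=7: vr[B=1536/263 F=1536/263 G=2577408/523633] → run G
t=8: vr[B=1536/263 F=1536/263 G=2846720/523633] → run G
t=9: vr[B=1536/263 F=1536/263 G=3116032/523633] → run B
t=10: vr[B=2048/263 F=1536/263 G=3116032/523633] → run F
t=11: vr[B=2048/263 F=2048/263 G=3116032/523633] → run G
t=12: vr[B=2048/263 F=2048/263 G=3385344/523633] → run G
t=13: vr[B=2048/263 F=2048/263 G=3654656/523633] → run G
t=14: vr[B=2048/263 F=2048/263 G=3923968/523633] → run G
t=15: vr[B=2048/263 F=2048/263] → run B
t=16: vr[F=2048/263] → run F
t=17: vr[F=2560/263] → run F
t=18: (idle)
t=19: (idle)
t=20: (idle)
t=21: (idle)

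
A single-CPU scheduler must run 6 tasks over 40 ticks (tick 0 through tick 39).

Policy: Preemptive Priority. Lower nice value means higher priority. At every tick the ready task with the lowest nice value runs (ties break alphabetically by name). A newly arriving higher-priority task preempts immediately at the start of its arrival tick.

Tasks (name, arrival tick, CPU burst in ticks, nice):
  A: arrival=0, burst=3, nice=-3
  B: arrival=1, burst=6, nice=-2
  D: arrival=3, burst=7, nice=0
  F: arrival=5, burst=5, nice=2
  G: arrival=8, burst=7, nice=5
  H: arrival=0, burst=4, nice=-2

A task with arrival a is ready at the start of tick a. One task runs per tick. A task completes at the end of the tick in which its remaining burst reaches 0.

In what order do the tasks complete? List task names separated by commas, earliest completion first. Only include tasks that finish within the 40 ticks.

completion order = A, B, H, D, F, G

t=0: ready={A,H} → run A
t=1: ready={A,B,H} → run A
t=2: ready={A,B,H} → run A
t=3: ready={B,D,H} → run B
t=4: ready={B,D,H} → run B
t=5: ready={B,D,F,H} → run B
t=6: ready={B,D,F,H} → run B
t=7: ready={B,D,F,H} → run B
t=8: ready={B,D,F,G,H} → run B
t=9: ready={D,F,G,H} → run H
t=10: ready={D,F,G,H} → run H
t=11: ready={D,F,G,H} → run H
t=12: ready={D,F,G,H} → run H
t=13: ready={D,F,G} → run D
t=14: ready={D,F,G} → run D
t=15: ready={D,F,G} → run D
t=16: ready={D,F,G} → run D
t=17: ready={D,F,G} → run D
t=18: ready={D,F,G} → run D
t=19: ready={D,F,G} → run D
t=20: ready={F,G} → run F
t=21: ready={F,G} → run F
t=22: ready={F,G} → run F
t=23: ready={F,G} → run F
t=24: ready={F,G} → run F
t=25: ready={G} → run G
t=26: ready={G} → run G
t=27: ready={G} → run G
t=28: ready={G} → run G
t=29: ready={G} → run G
t=30: ready={G} → run G
t=31: ready={G} → run G
t=32: (idle)
t=33: (idle)
t=34: (idle)
t=35: (idle)
t=36: (idle)
t=37: (idle)
t=38: (idle)
t=39: (idle)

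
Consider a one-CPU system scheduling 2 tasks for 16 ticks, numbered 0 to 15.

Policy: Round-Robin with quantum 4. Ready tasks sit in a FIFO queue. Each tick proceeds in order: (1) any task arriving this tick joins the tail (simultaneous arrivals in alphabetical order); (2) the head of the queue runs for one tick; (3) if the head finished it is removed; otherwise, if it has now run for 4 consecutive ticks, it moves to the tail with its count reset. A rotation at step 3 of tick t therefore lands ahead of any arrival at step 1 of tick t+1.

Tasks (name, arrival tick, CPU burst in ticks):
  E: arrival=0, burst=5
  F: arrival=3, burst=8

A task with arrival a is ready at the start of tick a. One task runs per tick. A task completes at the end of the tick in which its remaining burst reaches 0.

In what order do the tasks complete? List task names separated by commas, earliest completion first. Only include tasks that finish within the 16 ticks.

t=0: queue=[E] q_used=0 → run E
t=1: queue=[E] q_used=1 → run E
t=2: queue=[E] q_used=2 → run E
t=3: queue=[E,F] q_used=3 → run E
t=4: queue=[F,E] q_used=0 → run F
t=5: queue=[F,E] q_used=1 → run F
t=6: queue=[F,E] q_used=2 → run F
t=7: queue=[F,E] q_used=3 → run F
t=8: queue=[E,F] q_used=0 → run E
t=9: queue=[F] q_used=0 → run F
t=10: queue=[F] q_used=1 → run F
t=11: queue=[F] q_used=2 → run F
t=12: queue=[F] q_used=3 → run F
t=13: (idle)
t=14: (idle)
t=15: (idle)

completion order = E, F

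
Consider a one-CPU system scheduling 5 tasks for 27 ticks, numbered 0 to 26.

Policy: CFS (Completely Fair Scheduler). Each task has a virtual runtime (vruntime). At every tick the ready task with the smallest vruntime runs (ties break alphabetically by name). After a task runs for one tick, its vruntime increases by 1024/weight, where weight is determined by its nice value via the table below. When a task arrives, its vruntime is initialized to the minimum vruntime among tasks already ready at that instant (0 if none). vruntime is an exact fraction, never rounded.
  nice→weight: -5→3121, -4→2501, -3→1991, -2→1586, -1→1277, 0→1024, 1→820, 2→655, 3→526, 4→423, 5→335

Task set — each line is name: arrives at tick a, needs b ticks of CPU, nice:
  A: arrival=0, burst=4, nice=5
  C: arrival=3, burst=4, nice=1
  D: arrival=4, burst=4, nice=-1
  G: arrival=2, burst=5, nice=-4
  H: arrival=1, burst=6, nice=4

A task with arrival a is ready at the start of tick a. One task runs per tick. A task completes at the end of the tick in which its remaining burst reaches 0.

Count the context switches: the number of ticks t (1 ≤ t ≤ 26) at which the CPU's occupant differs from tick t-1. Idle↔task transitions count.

context switches = 19

t=0: vr[A=0] → run A
t=1: vr[A=1024/335 H=1024/335] → run A
t=2: vr[A=2048/335 G=1024/335 H=1024/335] → run G
t=3: vr[A=2048/335 C=1024/335 G=2904064/837835 H=1024/335] → run C
t=4: vr[A=2048/335 C=59136/13735 D=1024/335 G=2904064/837835 H=1024/335] → run D
t=5: vr[A=2048/335 C=59136/13735 D=1650688/427795 G=2904064/837835 H=1024/335] → run H
t=6: vr[A=2048/335 C=59136/13735 D=1650688/427795 G=2904064/837835 H=776192/141705] → run G
t=7: vr[A=2048/335 C=59136/13735 D=1650688/427795 G=3247104/837835 H=776192/141705] → run D
t=8: vr[A=2048/335 C=59136/13735 D=1993728/427795 G=3247104/837835 H=776192/141705] → run G
t=9: vr[A=2048/335 C=59136/13735 D=1993728/427795 G=3590144/837835 H=776192/141705] → run G
t=10: vr[A=2048/335 C=59136/13735 D=1993728/427795 G=3933184/837835 H=776192/141705] → run C
t=11: vr[A=2048/335 C=76288/13735 D=1993728/427795 G=3933184/837835 H=776192/141705] → run D
t=12: vr[A=2048/335 C=76288/13735 D=2336768/427795 G=3933184/837835 H=776192/141705] → run G
t=13: vr[A=2048/335 C=76288/13735 D=2336768/427795 H=776192/141705] → run D
t=14: vr[A=2048/335 C=76288/13735 H=776192/141705] → run H
t=15: vr[A=2048/335 C=76288/13735 H=1119232/141705] → run C
t=16: vr[A=2048/335 C=18688/2747 H=1119232/141705] → run A
t=17: vr[A=3072/335 C=18688/2747 H=1119232/141705] → run C
t=18: vr[A=3072/335 H=1119232/141705] → run H
t=19: vr[A=3072/335 H=487424/47235] → run A
t=20: vr[H=487424/47235] → run H
t=21: vr[H=1805312/141705] → run H
t=22: vr[H=2148352/141705] → run H
t=23: (idle)
t=24: (idle)
t=25: (idle)
t=26: (idle)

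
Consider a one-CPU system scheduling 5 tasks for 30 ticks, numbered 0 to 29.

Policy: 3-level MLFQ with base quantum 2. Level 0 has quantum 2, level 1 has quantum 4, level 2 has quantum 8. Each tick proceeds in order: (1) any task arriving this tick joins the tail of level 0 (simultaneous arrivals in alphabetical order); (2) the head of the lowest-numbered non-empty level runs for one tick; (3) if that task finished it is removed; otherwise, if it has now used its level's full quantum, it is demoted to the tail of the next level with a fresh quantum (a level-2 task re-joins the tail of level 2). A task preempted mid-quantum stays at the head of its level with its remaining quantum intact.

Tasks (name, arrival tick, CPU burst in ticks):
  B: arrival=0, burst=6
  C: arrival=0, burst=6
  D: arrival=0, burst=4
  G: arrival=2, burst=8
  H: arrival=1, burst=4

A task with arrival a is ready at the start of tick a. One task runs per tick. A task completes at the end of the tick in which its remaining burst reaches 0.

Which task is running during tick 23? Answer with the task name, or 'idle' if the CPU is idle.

t=0: L0/L1/L2 = BCD/-/- → run B
t=1: L0/L1/L2 = BCDH/-/- → run B
t=2: L0/L1/L2 = CDHG/B/- → run C
t=3: L0/L1/L2 = CDHG/B/- → run C
t=4: L0/L1/L2 = DHG/BC/- → run D
t=5: L0/L1/L2 = DHG/BC/- → run D
t=6: L0/L1/L2 = HG/BCD/- → run H
t=7: L0/L1/L2 = HG/BCD/- → run H
t=8: L0/L1/L2 = G/BCDH/- → run G
t=9: L0/L1/L2 = G/BCDH/- → run G
t=10: L0/L1/L2 = -/BCDHG/- → run B
t=11: L0/L1/L2 = -/BCDHG/- → run B
t=12: L0/L1/L2 = -/BCDHG/- → run B
t=13: L0/L1/L2 = -/BCDHG/- → run B
t=14: L0/L1/L2 = -/CDHG/- → run C
t=15: L0/L1/L2 = -/CDHG/- → run C
t=16: L0/L1/L2 = -/CDHG/- → run C
t=17: L0/L1/L2 = -/CDHG/- → run C
t=18: L0/L1/L2 = -/DHG/- → run D
t=19: L0/L1/L2 = -/DHG/- → run D
t=20: L0/L1/L2 = -/HG/- → run H
t=21: L0/L1/L2 = -/HG/- → run H
t=22: L0/L1/L2 = -/G/- → run G
t=23: L0/L1/L2 = -/G/- → run G
t=24: L0/L1/L2 = -/G/- → run G
t=25: L0/L1/L2 = -/G/- → run G
t=26: L0/L1/L2 = -/-/G → run G
t=27: L0/L1/L2 = -/-/G → run G
t=28: (idle)
t=29: (idle)

running at tick 23 = G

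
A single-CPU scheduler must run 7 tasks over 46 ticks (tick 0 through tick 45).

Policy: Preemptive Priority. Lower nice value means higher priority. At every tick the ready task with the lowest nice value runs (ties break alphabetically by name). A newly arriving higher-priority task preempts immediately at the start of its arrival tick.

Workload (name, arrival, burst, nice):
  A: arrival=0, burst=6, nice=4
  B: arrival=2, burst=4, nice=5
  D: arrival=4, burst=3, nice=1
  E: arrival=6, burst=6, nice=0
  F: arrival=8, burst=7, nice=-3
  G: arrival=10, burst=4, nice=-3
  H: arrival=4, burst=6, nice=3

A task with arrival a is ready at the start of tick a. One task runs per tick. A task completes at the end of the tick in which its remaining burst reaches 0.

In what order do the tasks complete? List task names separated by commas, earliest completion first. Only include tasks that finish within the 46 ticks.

completion order = F, G, E, D, H, A, B

t=0: ready={A} → run A
t=1: ready={A} → run A
t=2: ready={A,B} → run A
t=3: ready={A,B} → run A
t=4: ready={A,B,D,H} → run D
t=5: ready={A,B,D,H} → run D
t=6: ready={A,B,D,E,H} → run E
t=7: ready={A,B,D,E,H} → run E
t=8: ready={A,B,D,E,F,H} → run F
t=9: ready={A,B,D,E,F,H} → run F
t=10: ready={A,B,D,E,F,G,H} → run F
t=11: ready={A,B,D,E,F,G,H} → run F
t=12: ready={A,B,D,E,F,G,H} → run F
t=13: ready={A,B,D,E,F,G,H} → run F
t=14: ready={A,B,D,E,F,G,H} → run F
t=15: ready={A,B,D,E,G,H} → run G
t=16: ready={A,B,D,E,G,H} → run G
t=17: ready={A,B,D,E,G,H} → run G
t=18: ready={A,B,D,E,G,H} → run G
t=19: ready={A,B,D,E,H} → run E
t=20: ready={A,B,D,E,H} → run E
t=21: ready={A,B,D,E,H} → run E
t=22: ready={A,B,D,E,H} → run E
t=23: ready={A,B,D,H} → run D
t=24: ready={A,B,H} → run H
t=25: ready={A,B,H} → run H
t=26: ready={A,B,H} → run H
t=27: ready={A,B,H} → run H
t=28: ready={A,B,H} → run H
t=29: ready={A,B,H} → run H
t=30: ready={A,B} → run A
t=31: ready={A,B} → run A
t=32: ready={B} → run B
t=33: ready={B} → run B
t=34: ready={B} → run B
t=35: ready={B} → run B
t=36: (idle)
t=37: (idle)
t=38: (idle)
t=39: (idle)
t=40: (idle)
t=41: (idle)
t=42: (idle)
t=43: (idle)
t=44: (idle)
t=45: (idle)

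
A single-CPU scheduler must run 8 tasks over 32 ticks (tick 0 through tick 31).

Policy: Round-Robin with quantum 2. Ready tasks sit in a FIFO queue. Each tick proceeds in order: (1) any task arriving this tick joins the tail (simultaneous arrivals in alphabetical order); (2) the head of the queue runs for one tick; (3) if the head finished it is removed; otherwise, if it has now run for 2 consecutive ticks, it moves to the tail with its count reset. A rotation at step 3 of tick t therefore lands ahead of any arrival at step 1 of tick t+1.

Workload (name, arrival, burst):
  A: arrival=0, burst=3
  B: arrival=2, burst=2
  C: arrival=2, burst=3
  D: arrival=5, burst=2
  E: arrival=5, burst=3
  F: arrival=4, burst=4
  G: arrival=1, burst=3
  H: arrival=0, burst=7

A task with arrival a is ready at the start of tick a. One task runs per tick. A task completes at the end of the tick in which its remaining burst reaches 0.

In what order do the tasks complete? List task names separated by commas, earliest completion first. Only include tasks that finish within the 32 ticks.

completion order = A, B, D, G, C, F, E, H

t=0: queue=[A,H] q_used=0 → run A
t=1: queue=[A,H,G] q_used=1 → run A
t=2: queue=[H,G,A,B,C] q_used=0 → run H
t=3: queue=[H,G,A,B,C] q_used=1 → run H
t=4: queue=[G,A,B,C,H,F] q_used=0 → run G
t=5: queue=[G,A,B,C,H,F,D,E] q_used=1 → run G
t=6: queue=[A,B,C,H,F,D,E,G] q_used=0 → run A
t=7: queue=[B,C,H,F,D,E,G] q_used=0 → run B
t=8: queue=[B,C,H,F,D,E,G] q_used=1 → run B
t=9: queue=[C,H,F,D,E,G] q_used=0 → run C
t=10: queue=[C,H,F,D,E,G] q_used=1 → run C
t=11: queue=[H,F,D,E,G,C] q_used=0 → run H
t=12: queue=[H,F,D,E,G,C] q_used=1 → run H
t=13: queue=[F,D,E,G,C,H] q_used=0 → run F
t=14: queue=[F,D,E,G,C,H] q_used=1 → run F
t=15: queue=[D,E,G,C,H,F] q_used=0 → run D
t=16: queue=[D,E,G,C,H,F] q_used=1 → run D
t=17: queue=[E,G,C,H,F] q_used=0 → run E
t=18: queue=[E,G,C,H,F] q_used=1 → run E
t=19: queue=[G,C,H,F,E] q_used=0 → run G
t=20: queue=[C,H,F,E] q_used=0 → run C
t=21: queue=[H,F,E] q_used=0 → run H
t=22: queue=[H,F,E] q_used=1 → run H
t=23: queue=[F,E,H] q_used=0 → run F
t=24: queue=[F,E,H] q_used=1 → run F
t=25: queue=[E,H] q_used=0 → run E
t=26: queue=[H] q_used=0 → run H
t=27: (idle)
t=28: (idle)
t=29: (idle)
t=30: (idle)
t=31: (idle)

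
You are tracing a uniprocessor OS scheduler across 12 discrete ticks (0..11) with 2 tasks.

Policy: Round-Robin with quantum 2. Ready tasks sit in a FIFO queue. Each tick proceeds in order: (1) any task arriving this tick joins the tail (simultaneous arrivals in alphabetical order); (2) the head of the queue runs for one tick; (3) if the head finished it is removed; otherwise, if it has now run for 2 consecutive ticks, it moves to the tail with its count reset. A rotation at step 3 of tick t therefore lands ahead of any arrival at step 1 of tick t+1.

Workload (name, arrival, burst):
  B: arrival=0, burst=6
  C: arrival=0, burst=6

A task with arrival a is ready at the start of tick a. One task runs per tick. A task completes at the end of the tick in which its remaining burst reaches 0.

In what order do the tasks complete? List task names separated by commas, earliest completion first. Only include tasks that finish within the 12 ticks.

t=0: queue=[B,C] q_used=0 → run B
t=1: queue=[B,C] q_used=1 → run B
t=2: queue=[C,B] q_used=0 → run C
t=3: queue=[C,B] q_used=1 → run C
t=4: queue=[B,C] q_used=0 → run B
t=5: queue=[B,C] q_used=1 → run B
t=6: queue=[C,B] q_used=0 → run C
t=7: queue=[C,B] q_used=1 → run C
t=8: queue=[B,C] q_used=0 → run B
t=9: queue=[B,C] q_used=1 → run B
t=10: queue=[C] q_used=0 → run C
t=11: queue=[C] q_used=1 → run C

completion order = B, C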